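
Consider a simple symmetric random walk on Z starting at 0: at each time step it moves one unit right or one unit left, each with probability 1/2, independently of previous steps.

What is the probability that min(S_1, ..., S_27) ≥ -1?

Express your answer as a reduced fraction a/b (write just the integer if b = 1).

Let f(t,s) = #length-t paths at position s with S_1..S_t all ≥ -1.
f(t,s) = f(t-1,s-1) + f(t-1,s+1) for s ≥ -1; f(t,s) = 0 for s < -1.
t=0: f(0,0)=1
t=1: f(1,-1)=1 f(1,1)=1
t=2: f(2,0)=2 f(2,2)=1
t=3: f(3,-1)=2 f(3,1)=3 f(3,3)=1
t=4: f(4,0)=5 f(4,2)=4 f(4,4)=1
t=5: f(5,-1)=5 f(5,1)=9 f(5,3)=5 f(5,5)=1
t=6: f(6,0)=14 f(6,2)=14 f(6,4)=6 f(6,6)=1
t=7: f(7,-1)=14 f(7,1)=28 f(7,3)=20 f(7,5)=7 f(7,7)=1
t=8: f(8,0)=42 f(8,2)=48 f(8,4)=27 f(8,6)=8 f(8,8)=1
t=9: f(9,-1)=42 f(9,1)=90 f(9,3)=75 f(9,5)=35 f(9,7)=9 f(9,9)=1
t=10: f(10,0)=132 f(10,2)=165 f(10,4)=110 f(10,6)=44 f(10,8)=10 f(10,10)=1
t=11: f(11,-1)=132 f(11,1)=297 f(11,3)=275 f(11,5)=154 f(11,7)=54 f(11,9)=11 f(11,11)=1
t=12: f(12,0)=429 f(12,2)=572 f(12,4)=429 f(12,6)=208 f(12,8)=65 f(12,10)=12 f(12,12)=1
t=13: f(13,-1)=429 f(13,1)=1001 f(13,3)=1001 f(13,5)=637 f(13,7)=273 f(13,9)=77 f(13,11)=13 f(13,13)=1
t=14: f(14,0)=1430 f(14,2)=2002 f(14,4)=1638 f(14,6)=910 f(14,8)=350 f(14,10)=90 f(14,12)=14 f(14,14)=1
t=15: f(15,-1)=1430 f(15,1)=3432 f(15,3)=3640 f(15,5)=2548 f(15,7)=1260 f(15,9)=440 f(15,11)=104 f(15,13)=15 f(15,15)=1
t=16: f(16,0)=4862 f(16,2)=7072 f(16,4)=6188 f(16,6)=3808 f(16,8)=1700 f(16,10)=544 f(16,12)=119 f(16,14)=16 f(16,16)=1
t=17: f(17,-1)=4862 f(17,1)=11934 f(17,3)=13260 f(17,5)=9996 f(17,7)=5508 f(17,9)=2244 f(17,11)=663 f(17,13)=135 f(17,15)=17 f(17,17)=1
t=18: f(18,0)=16796 f(18,2)=25194 f(18,4)=23256 f(18,6)=15504 f(18,8)=7752 f(18,10)=2907 f(18,12)=798 f(18,14)=152 f(18,16)=18 f(18,18)=1
t=19: f(19,-1)=16796 f(19,1)=41990 f(19,3)=48450 f(19,5)=38760 f(19,7)=23256 f(19,9)=10659 f(19,11)=3705 f(19,13)=950 f(19,15)=170 f(19,17)=19 f(19,19)=1
t=20: f(20,0)=58786 f(20,2)=90440 f(20,4)=87210 f(20,6)=62016 f(20,8)=33915 f(20,10)=14364 f(20,12)=4655 f(20,14)=1120 f(20,16)=189 f(20,18)=20 f(20,20)=1
t=21: f(21,-1)=58786 f(21,1)=149226 f(21,3)=177650 f(21,5)=149226 f(21,7)=95931 f(21,9)=48279 f(21,11)=19019 f(21,13)=5775 f(21,15)=1309 f(21,17)=209 f(21,19)=21 f(21,21)=1
t=22: f(22,0)=208012 f(22,2)=326876 f(22,4)=326876 f(22,6)=245157 f(22,8)=144210 f(22,10)=67298 f(22,12)=24794 f(22,14)=7084 f(22,16)=1518 f(22,18)=230 f(22,20)=22 f(22,22)=1
t=23: f(23,-1)=208012 f(23,1)=534888 f(23,3)=653752 f(23,5)=572033 f(23,7)=389367 f(23,9)=211508 f(23,11)=92092 f(23,13)=31878 f(23,15)=8602 f(23,17)=1748 f(23,19)=252 f(23,21)=23 f(23,23)=1
t=24: f(24,0)=742900 f(24,2)=1188640 f(24,4)=1225785 f(24,6)=961400 f(24,8)=600875 f(24,10)=303600 f(24,12)=123970 f(24,14)=40480 f(24,16)=10350 f(24,18)=2000 f(24,20)=275 f(24,22)=24 f(24,24)=1
t=25: f(25,-1)=742900 f(25,1)=1931540 f(25,3)=2414425 f(25,5)=2187185 f(25,7)=1562275 f(25,9)=904475 f(25,11)=427570 f(25,13)=164450 f(25,15)=50830 f(25,17)=12350 f(25,19)=2275 f(25,21)=299 f(25,23)=25 f(25,25)=1
t=26: f(26,0)=2674440 f(26,2)=4345965 f(26,4)=4601610 f(26,6)=3749460 f(26,8)=2466750 f(26,10)=1332045 f(26,12)=592020 f(26,14)=215280 f(26,16)=63180 f(26,18)=14625 f(26,20)=2574 f(26,22)=324 f(26,24)=26 f(26,26)=1
t=27: f(27,-1)=2674440 f(27,1)=7020405 f(27,3)=8947575 f(27,5)=8351070 f(27,7)=6216210 f(27,9)=3798795 f(27,11)=1924065 f(27,13)=807300 f(27,15)=278460 f(27,17)=77805 f(27,19)=17199 f(27,21)=2898 f(27,23)=350 f(27,25)=27 f(27,27)=1
Σ_s f(27,s) = 40116600
P = 40116600/134217728 = 5014575/16777216

Answer: 5014575/16777216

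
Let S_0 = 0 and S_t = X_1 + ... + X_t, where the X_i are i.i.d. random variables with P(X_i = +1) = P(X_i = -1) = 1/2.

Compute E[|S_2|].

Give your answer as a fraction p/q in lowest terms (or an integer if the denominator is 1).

Answer: 1

Derivation:
S_2 takes values m ≡ 0 (mod 2) with |m| ≤ 2; P(S_2=m) = C(2,(2+m)/2)/2^2.
Total paths: 2^2 = 4
Distribution: P(S=-2)=1/4, P(S=0)=2/4, P(S=2)=1/4
E[|S_2|] = Σ_m |m|·P(S_2=m) = 4/4 = 1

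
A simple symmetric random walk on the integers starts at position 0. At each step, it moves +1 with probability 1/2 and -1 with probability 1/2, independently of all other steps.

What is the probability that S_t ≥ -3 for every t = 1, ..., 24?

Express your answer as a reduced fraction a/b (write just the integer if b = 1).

Answer: 2414425/4194304

Derivation:
Let f(t,s) = #length-t paths at position s with S_1..S_t all ≥ -3.
f(t,s) = f(t-1,s-1) + f(t-1,s+1) for s ≥ -3; f(t,s) = 0 for s < -3.
t=0: f(0,0)=1
t=1: f(1,-1)=1 f(1,1)=1
t=2: f(2,-2)=1 f(2,0)=2 f(2,2)=1
t=3: f(3,-3)=1 f(3,-1)=3 f(3,1)=3 f(3,3)=1
t=4: f(4,-2)=4 f(4,0)=6 f(4,2)=4 f(4,4)=1
t=5: f(5,-3)=4 f(5,-1)=10 f(5,1)=10 f(5,3)=5 f(5,5)=1
t=6: f(6,-2)=14 f(6,0)=20 f(6,2)=15 f(6,4)=6 f(6,6)=1
t=7: f(7,-3)=14 f(7,-1)=34 f(7,1)=35 f(7,3)=21 f(7,5)=7 f(7,7)=1
t=8: f(8,-2)=48 f(8,0)=69 f(8,2)=56 f(8,4)=28 f(8,6)=8 f(8,8)=1
t=9: f(9,-3)=48 f(9,-1)=117 f(9,1)=125 f(9,3)=84 f(9,5)=36 f(9,7)=9 f(9,9)=1
t=10: f(10,-2)=165 f(10,0)=242 f(10,2)=209 f(10,4)=120 f(10,6)=45 f(10,8)=10 f(10,10)=1
t=11: f(11,-3)=165 f(11,-1)=407 f(11,1)=451 f(11,3)=329 f(11,5)=165 f(11,7)=55 f(11,9)=11 f(11,11)=1
t=12: f(12,-2)=572 f(12,0)=858 f(12,2)=780 f(12,4)=494 f(12,6)=220 f(12,8)=66 f(12,10)=12 f(12,12)=1
t=13: f(13,-3)=572 f(13,-1)=1430 f(13,1)=1638 f(13,3)=1274 f(13,5)=714 f(13,7)=286 f(13,9)=78 f(13,11)=13 f(13,13)=1
t=14: f(14,-2)=2002 f(14,0)=3068 f(14,2)=2912 f(14,4)=1988 f(14,6)=1000 f(14,8)=364 f(14,10)=91 f(14,12)=14 f(14,14)=1
t=15: f(15,-3)=2002 f(15,-1)=5070 f(15,1)=5980 f(15,3)=4900 f(15,5)=2988 f(15,7)=1364 f(15,9)=455 f(15,11)=105 f(15,13)=15 f(15,15)=1
t=16: f(16,-2)=7072 f(16,0)=11050 f(16,2)=10880 f(16,4)=7888 f(16,6)=4352 f(16,8)=1819 f(16,10)=560 f(16,12)=120 f(16,14)=16 f(16,16)=1
t=17: f(17,-3)=7072 f(17,-1)=18122 f(17,1)=21930 f(17,3)=18768 f(17,5)=12240 f(17,7)=6171 f(17,9)=2379 f(17,11)=680 f(17,13)=136 f(17,15)=17 f(17,17)=1
t=18: f(18,-2)=25194 f(18,0)=40052 f(18,2)=40698 f(18,4)=31008 f(18,6)=18411 f(18,8)=8550 f(18,10)=3059 f(18,12)=816 f(18,14)=153 f(18,16)=18 f(18,18)=1
t=19: f(19,-3)=25194 f(19,-1)=65246 f(19,1)=80750 f(19,3)=71706 f(19,5)=49419 f(19,7)=26961 f(19,9)=11609 f(19,11)=3875 f(19,13)=969 f(19,15)=171 f(19,17)=19 f(19,19)=1
t=20: f(20,-2)=90440 f(20,0)=145996 f(20,2)=152456 f(20,4)=121125 f(20,6)=76380 f(20,8)=38570 f(20,10)=15484 f(20,12)=4844 f(20,14)=1140 f(20,16)=190 f(20,18)=20 f(20,20)=1
t=21: f(21,-3)=90440 f(21,-1)=236436 f(21,1)=298452 f(21,3)=273581 f(21,5)=197505 f(21,7)=114950 f(21,9)=54054 f(21,11)=20328 f(21,13)=5984 f(21,15)=1330 f(21,17)=210 f(21,19)=21 f(21,21)=1
t=22: f(22,-2)=326876 f(22,0)=534888 f(22,2)=572033 f(22,4)=471086 f(22,6)=312455 f(22,8)=169004 f(22,10)=74382 f(22,12)=26312 f(22,14)=7314 f(22,16)=1540 f(22,18)=231 f(22,20)=22 f(22,22)=1
t=23: f(23,-3)=326876 f(23,-1)=861764 f(23,1)=1106921 f(23,3)=1043119 f(23,5)=783541 f(23,7)=481459 f(23,9)=243386 f(23,11)=100694 f(23,13)=33626 f(23,15)=8854 f(23,17)=1771 f(23,19)=253 f(23,21)=23 f(23,23)=1
t=24: f(24,-2)=1188640 f(24,0)=1968685 f(24,2)=2150040 f(24,4)=1826660 f(24,6)=1265000 f(24,8)=724845 f(24,10)=344080 f(24,12)=134320 f(24,14)=42480 f(24,16)=10625 f(24,18)=2024 f(24,20)=276 f(24,22)=24 f(24,24)=1
Σ_s f(24,s) = 9657700
P = 9657700/16777216 = 2414425/4194304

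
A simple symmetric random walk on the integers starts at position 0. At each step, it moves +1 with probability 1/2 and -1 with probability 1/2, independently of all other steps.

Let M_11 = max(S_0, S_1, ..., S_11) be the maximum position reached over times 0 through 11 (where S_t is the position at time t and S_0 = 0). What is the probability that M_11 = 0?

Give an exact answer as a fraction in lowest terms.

Answer: 231/1024

Derivation:
Let M_11 = max(S_0,...,S_11). Use the reflection principle: for j ≥ 1, #{paths with M_11 ≥ j} = #{S_11 ≥ j} + #{S_11 ≥ j+1}.
P(M_11 ≥ 0) = 1 since S_0 = 0, so #{M_11 ≥ 0} = 2048.
#{M_11 ≥ 1} = #{S_11 ≥ 1} + #{S_11 ≥ 2} = 1024 + 562 = 1586.
#{M_11 = 0} = 2048 - 1586 = 462.
P(M_11 = 0) = 462/2048 = 231/1024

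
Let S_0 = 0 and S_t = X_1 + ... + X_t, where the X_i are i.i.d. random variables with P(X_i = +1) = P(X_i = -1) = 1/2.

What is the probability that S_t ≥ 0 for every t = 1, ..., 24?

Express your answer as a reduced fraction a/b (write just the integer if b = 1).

Let f(t,s) = #length-t paths at position s with S_1..S_t all ≥ 0.
f(t,s) = f(t-1,s-1) + f(t-1,s+1) for s ≥ 0; f(t,s) = 0 for s < 0.
t=0: f(0,0)=1
t=1: f(1,1)=1
t=2: f(2,0)=1 f(2,2)=1
t=3: f(3,1)=2 f(3,3)=1
t=4: f(4,0)=2 f(4,2)=3 f(4,4)=1
t=5: f(5,1)=5 f(5,3)=4 f(5,5)=1
t=6: f(6,0)=5 f(6,2)=9 f(6,4)=5 f(6,6)=1
t=7: f(7,1)=14 f(7,3)=14 f(7,5)=6 f(7,7)=1
t=8: f(8,0)=14 f(8,2)=28 f(8,4)=20 f(8,6)=7 f(8,8)=1
t=9: f(9,1)=42 f(9,3)=48 f(9,5)=27 f(9,7)=8 f(9,9)=1
t=10: f(10,0)=42 f(10,2)=90 f(10,4)=75 f(10,6)=35 f(10,8)=9 f(10,10)=1
t=11: f(11,1)=132 f(11,3)=165 f(11,5)=110 f(11,7)=44 f(11,9)=10 f(11,11)=1
t=12: f(12,0)=132 f(12,2)=297 f(12,4)=275 f(12,6)=154 f(12,8)=54 f(12,10)=11 f(12,12)=1
t=13: f(13,1)=429 f(13,3)=572 f(13,5)=429 f(13,7)=208 f(13,9)=65 f(13,11)=12 f(13,13)=1
t=14: f(14,0)=429 f(14,2)=1001 f(14,4)=1001 f(14,6)=637 f(14,8)=273 f(14,10)=77 f(14,12)=13 f(14,14)=1
t=15: f(15,1)=1430 f(15,3)=2002 f(15,5)=1638 f(15,7)=910 f(15,9)=350 f(15,11)=90 f(15,13)=14 f(15,15)=1
t=16: f(16,0)=1430 f(16,2)=3432 f(16,4)=3640 f(16,6)=2548 f(16,8)=1260 f(16,10)=440 f(16,12)=104 f(16,14)=15 f(16,16)=1
t=17: f(17,1)=4862 f(17,3)=7072 f(17,5)=6188 f(17,7)=3808 f(17,9)=1700 f(17,11)=544 f(17,13)=119 f(17,15)=16 f(17,17)=1
t=18: f(18,0)=4862 f(18,2)=11934 f(18,4)=13260 f(18,6)=9996 f(18,8)=5508 f(18,10)=2244 f(18,12)=663 f(18,14)=135 f(18,16)=17 f(18,18)=1
t=19: f(19,1)=16796 f(19,3)=25194 f(19,5)=23256 f(19,7)=15504 f(19,9)=7752 f(19,11)=2907 f(19,13)=798 f(19,15)=152 f(19,17)=18 f(19,19)=1
t=20: f(20,0)=16796 f(20,2)=41990 f(20,4)=48450 f(20,6)=38760 f(20,8)=23256 f(20,10)=10659 f(20,12)=3705 f(20,14)=950 f(20,16)=170 f(20,18)=19 f(20,20)=1
t=21: f(21,1)=58786 f(21,3)=90440 f(21,5)=87210 f(21,7)=62016 f(21,9)=33915 f(21,11)=14364 f(21,13)=4655 f(21,15)=1120 f(21,17)=189 f(21,19)=20 f(21,21)=1
t=22: f(22,0)=58786 f(22,2)=149226 f(22,4)=177650 f(22,6)=149226 f(22,8)=95931 f(22,10)=48279 f(22,12)=19019 f(22,14)=5775 f(22,16)=1309 f(22,18)=209 f(22,20)=21 f(22,22)=1
t=23: f(23,1)=208012 f(23,3)=326876 f(23,5)=326876 f(23,7)=245157 f(23,9)=144210 f(23,11)=67298 f(23,13)=24794 f(23,15)=7084 f(23,17)=1518 f(23,19)=230 f(23,21)=22 f(23,23)=1
t=24: f(24,0)=208012 f(24,2)=534888 f(24,4)=653752 f(24,6)=572033 f(24,8)=389367 f(24,10)=211508 f(24,12)=92092 f(24,14)=31878 f(24,16)=8602 f(24,18)=1748 f(24,20)=252 f(24,22)=23 f(24,24)=1
Σ_s f(24,s) = 2704156
P = 2704156/16777216 = 676039/4194304

Answer: 676039/4194304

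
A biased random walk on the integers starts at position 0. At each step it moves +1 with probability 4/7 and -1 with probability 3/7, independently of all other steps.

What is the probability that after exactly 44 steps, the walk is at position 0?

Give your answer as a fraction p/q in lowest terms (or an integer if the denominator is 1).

Answer: 1161591901525429550078544286769479680/15286700631942576193765185769276826401

Derivation:
To be at 0 after 44 steps: need exactly 22 steps of +1 and 22 of -1.
Number of such sequences: C(44,22) = 2104098963720
Each has probability (4/7)^22 · (3/7)^22 = 552061438912436417593344/15286700631942576193765185769276826401
P = 2104098963720 · 552061438912436417593344/15286700631942576193765185769276826401 = 1161591901525429550078544286769479680/15286700631942576193765185769276826401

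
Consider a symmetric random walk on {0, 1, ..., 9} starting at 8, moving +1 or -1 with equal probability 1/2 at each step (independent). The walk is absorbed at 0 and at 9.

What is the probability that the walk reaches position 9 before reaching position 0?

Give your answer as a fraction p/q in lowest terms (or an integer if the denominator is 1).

Answer: 8/9

Derivation:
Symmetric walk (p = 1/2): the harmonic-function argument gives P(hit 9 before 0 | start at 8) = a/N.
P = 8/9 = 8/9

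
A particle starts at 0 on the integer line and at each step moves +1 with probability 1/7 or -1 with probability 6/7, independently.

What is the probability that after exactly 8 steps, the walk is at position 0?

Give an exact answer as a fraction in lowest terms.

Answer: 12960/823543

Derivation:
To be at 0 after 8 steps: need exactly 4 steps of +1 and 4 of -1.
Number of such sequences: C(8,4) = 70
Each has probability (1/7)^4 · (6/7)^4 = 1296/5764801
P = 70 · 1296/5764801 = 12960/823543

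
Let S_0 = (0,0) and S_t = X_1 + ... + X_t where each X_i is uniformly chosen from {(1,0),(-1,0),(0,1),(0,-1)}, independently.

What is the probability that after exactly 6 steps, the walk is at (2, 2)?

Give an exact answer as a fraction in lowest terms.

Answer: 15/512

Derivation:
Let h be the number of horizontal steps (so 6-h are vertical). To end at (2,2) need (h+2)/2 right-steps and ((6-h)+2)/2 up-steps.
Sum over h with 2 ≤ h ≤ 4, h ≡ 0 (mod 2), 6-h ≡ 0 (mod 2):
h=2: C(6,2)·C(2,2)·C(4,3) = 15·1·4 = 60
h=4: C(6,4)·C(4,3)·C(2,2) = 15·4·1 = 60
Total favorable: 120
Total paths: 4^6 = 4096
P = 120/4096 = 15/512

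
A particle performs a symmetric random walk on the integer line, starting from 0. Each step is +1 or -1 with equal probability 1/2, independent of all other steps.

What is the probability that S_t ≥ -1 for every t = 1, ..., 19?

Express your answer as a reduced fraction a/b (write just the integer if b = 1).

Let f(t,s) = #length-t paths at position s with S_1..S_t all ≥ -1.
f(t,s) = f(t-1,s-1) + f(t-1,s+1) for s ≥ -1; f(t,s) = 0 for s < -1.
t=0: f(0,0)=1
t=1: f(1,-1)=1 f(1,1)=1
t=2: f(2,0)=2 f(2,2)=1
t=3: f(3,-1)=2 f(3,1)=3 f(3,3)=1
t=4: f(4,0)=5 f(4,2)=4 f(4,4)=1
t=5: f(5,-1)=5 f(5,1)=9 f(5,3)=5 f(5,5)=1
t=6: f(6,0)=14 f(6,2)=14 f(6,4)=6 f(6,6)=1
t=7: f(7,-1)=14 f(7,1)=28 f(7,3)=20 f(7,5)=7 f(7,7)=1
t=8: f(8,0)=42 f(8,2)=48 f(8,4)=27 f(8,6)=8 f(8,8)=1
t=9: f(9,-1)=42 f(9,1)=90 f(9,3)=75 f(9,5)=35 f(9,7)=9 f(9,9)=1
t=10: f(10,0)=132 f(10,2)=165 f(10,4)=110 f(10,6)=44 f(10,8)=10 f(10,10)=1
t=11: f(11,-1)=132 f(11,1)=297 f(11,3)=275 f(11,5)=154 f(11,7)=54 f(11,9)=11 f(11,11)=1
t=12: f(12,0)=429 f(12,2)=572 f(12,4)=429 f(12,6)=208 f(12,8)=65 f(12,10)=12 f(12,12)=1
t=13: f(13,-1)=429 f(13,1)=1001 f(13,3)=1001 f(13,5)=637 f(13,7)=273 f(13,9)=77 f(13,11)=13 f(13,13)=1
t=14: f(14,0)=1430 f(14,2)=2002 f(14,4)=1638 f(14,6)=910 f(14,8)=350 f(14,10)=90 f(14,12)=14 f(14,14)=1
t=15: f(15,-1)=1430 f(15,1)=3432 f(15,3)=3640 f(15,5)=2548 f(15,7)=1260 f(15,9)=440 f(15,11)=104 f(15,13)=15 f(15,15)=1
t=16: f(16,0)=4862 f(16,2)=7072 f(16,4)=6188 f(16,6)=3808 f(16,8)=1700 f(16,10)=544 f(16,12)=119 f(16,14)=16 f(16,16)=1
t=17: f(17,-1)=4862 f(17,1)=11934 f(17,3)=13260 f(17,5)=9996 f(17,7)=5508 f(17,9)=2244 f(17,11)=663 f(17,13)=135 f(17,15)=17 f(17,17)=1
t=18: f(18,0)=16796 f(18,2)=25194 f(18,4)=23256 f(18,6)=15504 f(18,8)=7752 f(18,10)=2907 f(18,12)=798 f(18,14)=152 f(18,16)=18 f(18,18)=1
t=19: f(19,-1)=16796 f(19,1)=41990 f(19,3)=48450 f(19,5)=38760 f(19,7)=23256 f(19,9)=10659 f(19,11)=3705 f(19,13)=950 f(19,15)=170 f(19,17)=19 f(19,19)=1
Σ_s f(19,s) = 184756
P = 184756/524288 = 46189/131072

Answer: 46189/131072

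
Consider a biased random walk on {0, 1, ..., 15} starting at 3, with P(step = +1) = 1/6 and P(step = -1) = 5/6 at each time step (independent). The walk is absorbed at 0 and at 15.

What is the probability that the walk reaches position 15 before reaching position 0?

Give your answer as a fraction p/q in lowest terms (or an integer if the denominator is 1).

Biased walk: p = 1/6, q = 5/6, r = q/p = 5
Gambler's ruin: P(hit 15 before 0 | start at 3) = (1 - r^a)/(1 - r^N)
r^3 = 125; r^15 = 30517578125
P = (1 - 125) / (1 - 30517578125) = -124 / -30517578124 = 1/246109501

Answer: 1/246109501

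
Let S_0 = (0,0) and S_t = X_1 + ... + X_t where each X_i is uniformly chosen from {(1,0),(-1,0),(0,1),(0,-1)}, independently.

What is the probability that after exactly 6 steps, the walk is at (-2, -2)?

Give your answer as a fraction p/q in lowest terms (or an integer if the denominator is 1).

Answer: 15/512

Derivation:
Let h be the number of horizontal steps (so 6-h are vertical). To end at (-2,-2) need (h-2)/2 right-steps and ((6-h)-2)/2 up-steps.
Sum over h with 2 ≤ h ≤ 4, h ≡ 0 (mod 2), 6-h ≡ 0 (mod 2):
h=2: C(6,2)·C(2,0)·C(4,1) = 15·1·4 = 60
h=4: C(6,4)·C(4,1)·C(2,0) = 15·4·1 = 60
Total favorable: 120
Total paths: 4^6 = 4096
P = 120/4096 = 15/512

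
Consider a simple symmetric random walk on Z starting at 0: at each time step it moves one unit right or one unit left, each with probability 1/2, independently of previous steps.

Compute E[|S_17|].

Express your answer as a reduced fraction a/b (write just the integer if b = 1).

Answer: 109395/32768

Derivation:
S_17 takes values m ≡ 1 (mod 2) with |m| ≤ 17; P(S_17=m) = C(17,(17+m)/2)/2^17.
Total paths: 2^17 = 131072
Distribution: P(S=-17)=1/131072, P(S=-15)=17/131072, P(S=-13)=136/131072, P(S=-11)=680/131072, P(S=-9)=2380/131072, P(S=-7)=6188/131072, P(S=-5)=12376/131072, P(S=-3)=19448/131072, P(S=-1)=24310/131072, P(S=1)=24310/131072, P(S=3)=19448/131072, P(S=5)=12376/131072, P(S=7)=6188/131072, P(S=9)=2380/131072, P(S=11)=680/131072, P(S=13)=136/131072, P(S=15)=17/131072, P(S=17)=1/131072
E[|S_17|] = Σ_m |m|·P(S_17=m) = 437580/131072 = 109395/32768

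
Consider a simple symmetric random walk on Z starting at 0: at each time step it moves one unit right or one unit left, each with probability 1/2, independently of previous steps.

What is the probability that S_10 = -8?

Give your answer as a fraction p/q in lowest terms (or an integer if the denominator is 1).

Answer: 5/512

Derivation:
To reach position -8 after 10 steps: need 1 step of +1 and 9 of -1.
Favorable paths: C(10,1) = 10
Total paths: 2^10 = 1024
P = 10/1024 = 5/512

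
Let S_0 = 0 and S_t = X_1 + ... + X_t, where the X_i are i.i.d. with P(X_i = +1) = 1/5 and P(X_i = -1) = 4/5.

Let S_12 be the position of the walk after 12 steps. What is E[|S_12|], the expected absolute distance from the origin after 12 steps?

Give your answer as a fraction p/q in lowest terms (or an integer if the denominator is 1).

S_12 takes values m ≡ 0 (mod 2) with |m| ≤ 12; P(S_12=m) = C(12,(12+m)/2) · (1/5)^((12+m)/2) · (4/5)^((12-m)/2).
Distribution: P(S=-12)=16777216/244140625, P(S=-10)=50331648/244140625, P(S=-8)=69206016/244140625, P(S=-6)=11534336/48828125, P(S=-4)=6488064/48828125, P(S=-2)=12976128/244140625, P(S=0)=3784704/244140625, P(S=2)=811008/244140625, P(S=4)=25344/48828125, P(S=6)=2816/48828125, P(S=8)=1056/244140625, P(S=10)=48/244140625, P(S=12)=1/244140625
E[|S_12|] = Σ_m |m|·P(S_12=m) = 1762257132/244140625

Answer: 1762257132/244140625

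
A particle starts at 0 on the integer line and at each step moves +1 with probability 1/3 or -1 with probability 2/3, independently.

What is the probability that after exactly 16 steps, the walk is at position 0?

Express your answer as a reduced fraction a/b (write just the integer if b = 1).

To be at 0 after 16 steps: need exactly 8 steps of +1 and 8 of -1.
Number of such sequences: C(16,8) = 12870
Each has probability (1/3)^8 · (2/3)^8 = 256/43046721
P = 12870 · 256/43046721 = 366080/4782969

Answer: 366080/4782969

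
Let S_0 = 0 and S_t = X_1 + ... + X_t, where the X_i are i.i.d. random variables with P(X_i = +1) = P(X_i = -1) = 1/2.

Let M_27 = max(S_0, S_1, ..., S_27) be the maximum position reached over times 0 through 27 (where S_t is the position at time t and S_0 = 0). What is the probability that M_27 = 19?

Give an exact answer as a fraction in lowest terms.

Let M_27 = max(S_0,...,S_27). Use the reflection principle: for j ≥ 1, #{paths with M_27 ≥ j} = #{S_27 ≥ j} + #{S_27 ≥ j+1}.
By reflection, #{M_27 ≥ 19} = #{S_27 ≥ 19} + #{S_27 ≥ 20} = 20854 + 3304 = 24158.
#{M_27 ≥ 20} = #{S_27 ≥ 20} + #{S_27 ≥ 21} = 3304 + 3304 = 6608.
#{M_27 = 19} = 24158 - 6608 = 17550.
P(M_27 = 19) = 17550/134217728 = 8775/67108864

Answer: 8775/67108864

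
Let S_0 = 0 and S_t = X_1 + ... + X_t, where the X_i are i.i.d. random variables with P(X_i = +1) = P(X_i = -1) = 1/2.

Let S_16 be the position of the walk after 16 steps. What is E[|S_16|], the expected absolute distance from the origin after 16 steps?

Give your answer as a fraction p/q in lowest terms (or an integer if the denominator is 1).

Answer: 6435/2048

Derivation:
S_16 takes values m ≡ 0 (mod 2) with |m| ≤ 16; P(S_16=m) = C(16,(16+m)/2)/2^16.
Total paths: 2^16 = 65536
Distribution: P(S=-16)=1/65536, P(S=-14)=16/65536, P(S=-12)=120/65536, P(S=-10)=560/65536, P(S=-8)=1820/65536, P(S=-6)=4368/65536, P(S=-4)=8008/65536, P(S=-2)=11440/65536, P(S=0)=12870/65536, P(S=2)=11440/65536, P(S=4)=8008/65536, P(S=6)=4368/65536, P(S=8)=1820/65536, P(S=10)=560/65536, P(S=12)=120/65536, P(S=14)=16/65536, P(S=16)=1/65536
E[|S_16|] = Σ_m |m|·P(S_16=m) = 205920/65536 = 6435/2048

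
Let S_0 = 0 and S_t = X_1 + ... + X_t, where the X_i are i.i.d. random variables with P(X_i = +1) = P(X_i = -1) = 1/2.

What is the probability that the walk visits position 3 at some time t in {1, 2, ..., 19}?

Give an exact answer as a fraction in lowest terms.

Answer: 131975/262144

Derivation:
Count via complement. Let g(t,s) = #length-t paths at position s with S_1..S_t all ≠ 3.
g(t,s) = g(t-1,s-1) + g(t-1,s+1) for s ≠ 3; g(t,3) = 0.
t=0: g(0,0)=1
t=1: g(1,-1)=1 g(1,1)=1
t=2: g(2,-2)=1 g(2,0)=2 g(2,2)=1
t=3: g(3,-3)=1 g(3,-1)=3 g(3,1)=3
t=4: g(4,-4)=1 g(4,-2)=4 g(4,0)=6 g(4,2)=3
t=5: g(5,-5)=1 g(5,-3)=5 g(5,-1)=10 g(5,1)=9
t=6: g(6,-6)=1 g(6,-4)=6 g(6,-2)=15 g(6,0)=19 g(6,2)=9
t=7: g(7,-7)=1 g(7,-5)=7 g(7,-3)=21 g(7,-1)=34 g(7,1)=28
t=8: g(8,-8)=1 g(8,-6)=8 g(8,-4)=28 g(8,-2)=55 g(8,0)=62 g(8,2)=28
t=9: g(9,-9)=1 g(9,-7)=9 g(9,-5)=36 g(9,-3)=83 g(9,-1)=117 g(9,1)=90
t=10: g(10,-10)=1 g(10,-8)=10 g(10,-6)=45 g(10,-4)=119 g(10,-2)=200 g(10,0)=207 g(10,2)=90
t=11: g(11,-11)=1 g(11,-9)=11 g(11,-7)=55 g(11,-5)=164 g(11,-3)=319 g(11,-1)=407 g(11,1)=297
t=12: g(12,-12)=1 g(12,-10)=12 g(12,-8)=66 g(12,-6)=219 g(12,-4)=483 g(12,-2)=726 g(12,0)=704 g(12,2)=297
t=13: g(13,-13)=1 g(13,-11)=13 g(13,-9)=78 g(13,-7)=285 g(13,-5)=702 g(13,-3)=1209 g(13,-1)=1430 g(13,1)=1001
t=14: g(14,-14)=1 g(14,-12)=14 g(14,-10)=91 g(14,-8)=363 g(14,-6)=987 g(14,-4)=1911 g(14,-2)=2639 g(14,0)=2431 g(14,2)=1001
t=15: g(15,-15)=1 g(15,-13)=15 g(15,-11)=105 g(15,-9)=454 g(15,-7)=1350 g(15,-5)=2898 g(15,-3)=4550 g(15,-1)=5070 g(15,1)=3432
t=16: g(16,-16)=1 g(16,-14)=16 g(16,-12)=120 g(16,-10)=559 g(16,-8)=1804 g(16,-6)=4248 g(16,-4)=7448 g(16,-2)=9620 g(16,0)=8502 g(16,2)=3432
t=17: g(17,-17)=1 g(17,-15)=17 g(17,-13)=136 g(17,-11)=679 g(17,-9)=2363 g(17,-7)=6052 g(17,-5)=11696 g(17,-3)=17068 g(17,-1)=18122 g(17,1)=11934
t=18: g(18,-18)=1 g(18,-16)=18 g(18,-14)=153 g(18,-12)=815 g(18,-10)=3042 g(18,-8)=8415 g(18,-6)=17748 g(18,-4)=28764 g(18,-2)=35190 g(18,0)=30056 g(18,2)=11934
t=19: g(19,-19)=1 g(19,-17)=19 g(19,-15)=171 g(19,-13)=968 g(19,-11)=3857 g(19,-9)=11457 g(19,-7)=26163 g(19,-5)=46512 g(19,-3)=63954 g(19,-1)=65246 g(19,1)=41990
Paths never hitting 3: Σ_s g(19,s) = 260338
Paths hitting 3: 2^19 - 260338 = 263950
P = 263950/524288 = 131975/262144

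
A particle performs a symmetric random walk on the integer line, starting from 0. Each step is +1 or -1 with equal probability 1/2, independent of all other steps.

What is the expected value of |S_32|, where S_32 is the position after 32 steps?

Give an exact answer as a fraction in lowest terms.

Answer: 300540195/67108864

Derivation:
S_32 takes values m ≡ 0 (mod 2) with |m| ≤ 32; P(S_32=m) = C(32,(32+m)/2)/2^32.
Total paths: 2^32 = 4294967296
Distribution: P(S=-32)=1/4294967296, P(S=-30)=32/4294967296, P(S=-28)=496/4294967296, P(S=-26)=4960/4294967296, P(S=-24)=35960/4294967296, P(S=-22)=201376/4294967296, P(S=-20)=906192/4294967296, P(S=-18)=3365856/4294967296, P(S=-16)=10518300/4294967296, P(S=-14)=28048800/4294967296, P(S=-12)=64512240/4294967296, P(S=-10)=129024480/4294967296, P(S=-8)=225792840/4294967296, P(S=-6)=347373600/4294967296, P(S=-4)=471435600/4294967296, P(S=-2)=565722720/4294967296, P(S=0)=601080390/4294967296, P(S=2)=565722720/4294967296, P(S=4)=471435600/4294967296, P(S=6)=347373600/4294967296, P(S=8)=225792840/4294967296, P(S=10)=129024480/4294967296, P(S=12)=64512240/4294967296, P(S=14)=28048800/4294967296, P(S=16)=10518300/4294967296, P(S=18)=3365856/4294967296, P(S=20)=906192/4294967296, P(S=22)=201376/4294967296, P(S=24)=35960/4294967296, P(S=26)=4960/4294967296, P(S=28)=496/4294967296, P(S=30)=32/4294967296, P(S=32)=1/4294967296
E[|S_32|] = Σ_m |m|·P(S_32=m) = 19234572480/4294967296 = 300540195/67108864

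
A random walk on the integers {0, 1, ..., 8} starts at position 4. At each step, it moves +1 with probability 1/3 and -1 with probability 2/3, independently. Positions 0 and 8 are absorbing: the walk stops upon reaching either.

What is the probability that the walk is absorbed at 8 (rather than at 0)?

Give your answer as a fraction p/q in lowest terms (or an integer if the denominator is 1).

Answer: 1/17

Derivation:
Biased walk: p = 1/3, q = 2/3, r = q/p = 2
Gambler's ruin: P(hit 8 before 0 | start at 4) = (1 - r^a)/(1 - r^N)
r^4 = 16; r^8 = 256
P = (1 - 16) / (1 - 256) = -15 / -255 = 1/17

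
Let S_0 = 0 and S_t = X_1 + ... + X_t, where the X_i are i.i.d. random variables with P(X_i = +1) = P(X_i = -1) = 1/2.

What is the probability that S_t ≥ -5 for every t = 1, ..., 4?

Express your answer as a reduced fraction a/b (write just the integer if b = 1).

Let f(t,s) = #length-t paths at position s with S_1..S_t all ≥ -5.
f(t,s) = f(t-1,s-1) + f(t-1,s+1) for s ≥ -5; f(t,s) = 0 for s < -5.
t=0: f(0,0)=1
t=1: f(1,-1)=1 f(1,1)=1
t=2: f(2,-2)=1 f(2,0)=2 f(2,2)=1
t=3: f(3,-3)=1 f(3,-1)=3 f(3,1)=3 f(3,3)=1
t=4: f(4,-4)=1 f(4,-2)=4 f(4,0)=6 f(4,2)=4 f(4,4)=1
Σ_s f(4,s) = 16
P = 16/16 = 1

Answer: 1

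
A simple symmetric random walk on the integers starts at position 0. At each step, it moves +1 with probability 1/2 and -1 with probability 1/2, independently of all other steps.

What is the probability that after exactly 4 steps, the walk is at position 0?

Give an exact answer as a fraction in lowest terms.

Answer: 3/8

Derivation:
To return to 0 after 4 steps: need exactly 2 steps of +1 and 2 of -1.
Favorable paths: C(4,2) = 6
Total paths: 2^4 = 16
P = 6/16 = 3/8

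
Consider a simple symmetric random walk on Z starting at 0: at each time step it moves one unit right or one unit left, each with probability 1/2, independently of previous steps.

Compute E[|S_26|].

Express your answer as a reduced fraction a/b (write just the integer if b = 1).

Answer: 16900975/4194304

Derivation:
S_26 takes values m ≡ 0 (mod 2) with |m| ≤ 26; P(S_26=m) = C(26,(26+m)/2)/2^26.
Total paths: 2^26 = 67108864
Distribution: P(S=-26)=1/67108864, P(S=-24)=26/67108864, P(S=-22)=325/67108864, P(S=-20)=2600/67108864, P(S=-18)=14950/67108864, P(S=-16)=65780/67108864, P(S=-14)=230230/67108864, P(S=-12)=657800/67108864, P(S=-10)=1562275/67108864, P(S=-8)=3124550/67108864, P(S=-6)=5311735/67108864, P(S=-4)=7726160/67108864, P(S=-2)=9657700/67108864, P(S=0)=10400600/67108864, P(S=2)=9657700/67108864, P(S=4)=7726160/67108864, P(S=6)=5311735/67108864, P(S=8)=3124550/67108864, P(S=10)=1562275/67108864, P(S=12)=657800/67108864, P(S=14)=230230/67108864, P(S=16)=65780/67108864, P(S=18)=14950/67108864, P(S=20)=2600/67108864, P(S=22)=325/67108864, P(S=24)=26/67108864, P(S=26)=1/67108864
E[|S_26|] = Σ_m |m|·P(S_26=m) = 270415600/67108864 = 16900975/4194304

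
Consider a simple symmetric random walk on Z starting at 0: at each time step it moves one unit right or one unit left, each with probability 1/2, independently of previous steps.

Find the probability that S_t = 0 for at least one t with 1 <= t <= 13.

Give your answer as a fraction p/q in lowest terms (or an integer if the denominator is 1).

Count via complement. Let g(t,s) = #length-t paths at position s with S_1..S_t all ≠ 0.
g(t,s) = g(t-1,s-1) + g(t-1,s+1) for s ≠ 0; g(t,0) = 0.
t=0: g(0,0)=1
t=1: g(1,-1)=1 g(1,1)=1
t=2: g(2,-2)=1 g(2,2)=1
t=3: g(3,-3)=1 g(3,-1)=1 g(3,1)=1 g(3,3)=1
t=4: g(4,-4)=1 g(4,-2)=2 g(4,2)=2 g(4,4)=1
t=5: g(5,-5)=1 g(5,-3)=3 g(5,-1)=2 g(5,1)=2 g(5,3)=3 g(5,5)=1
t=6: g(6,-6)=1 g(6,-4)=4 g(6,-2)=5 g(6,2)=5 g(6,4)=4 g(6,6)=1
t=7: g(7,-7)=1 g(7,-5)=5 g(7,-3)=9 g(7,-1)=5 g(7,1)=5 g(7,3)=9 g(7,5)=5 g(7,7)=1
t=8: g(8,-8)=1 g(8,-6)=6 g(8,-4)=14 g(8,-2)=14 g(8,2)=14 g(8,4)=14 g(8,6)=6 g(8,8)=1
t=9: g(9,-9)=1 g(9,-7)=7 g(9,-5)=20 g(9,-3)=28 g(9,-1)=14 g(9,1)=14 g(9,3)=28 g(9,5)=20 g(9,7)=7 g(9,9)=1
t=10: g(10,-10)=1 g(10,-8)=8 g(10,-6)=27 g(10,-4)=48 g(10,-2)=42 g(10,2)=42 g(10,4)=48 g(10,6)=27 g(10,8)=8 g(10,10)=1
t=11: g(11,-11)=1 g(11,-9)=9 g(11,-7)=35 g(11,-5)=75 g(11,-3)=90 g(11,-1)=42 g(11,1)=42 g(11,3)=90 g(11,5)=75 g(11,7)=35 g(11,9)=9 g(11,11)=1
t=12: g(12,-12)=1 g(12,-10)=10 g(12,-8)=44 g(12,-6)=110 g(12,-4)=165 g(12,-2)=132 g(12,2)=132 g(12,4)=165 g(12,6)=110 g(12,8)=44 g(12,10)=10 g(12,12)=1
t=13: g(13,-13)=1 g(13,-11)=11 g(13,-9)=54 g(13,-7)=154 g(13,-5)=275 g(13,-3)=297 g(13,-1)=132 g(13,1)=132 g(13,3)=297 g(13,5)=275 g(13,7)=154 g(13,9)=54 g(13,11)=11 g(13,13)=1
Paths never hitting 0: Σ_s g(13,s) = 1848
Paths hitting 0: 2^13 - 1848 = 6344
P = 6344/8192 = 793/1024

Answer: 793/1024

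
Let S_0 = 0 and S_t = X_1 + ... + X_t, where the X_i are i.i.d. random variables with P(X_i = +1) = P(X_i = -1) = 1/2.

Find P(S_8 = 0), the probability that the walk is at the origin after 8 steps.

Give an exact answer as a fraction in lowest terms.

Answer: 35/128

Derivation:
To return to 0 after 8 steps: need exactly 4 steps of +1 and 4 of -1.
Favorable paths: C(8,4) = 70
Total paths: 2^8 = 256
P = 70/256 = 35/128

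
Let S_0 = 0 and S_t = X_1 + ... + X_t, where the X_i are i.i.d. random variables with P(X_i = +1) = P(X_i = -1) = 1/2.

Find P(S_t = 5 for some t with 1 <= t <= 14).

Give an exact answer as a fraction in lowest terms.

Answer: 1471/8192

Derivation:
Count via complement. Let g(t,s) = #length-t paths at position s with S_1..S_t all ≠ 5.
g(t,s) = g(t-1,s-1) + g(t-1,s+1) for s ≠ 5; g(t,5) = 0.
t=0: g(0,0)=1
t=1: g(1,-1)=1 g(1,1)=1
t=2: g(2,-2)=1 g(2,0)=2 g(2,2)=1
t=3: g(3,-3)=1 g(3,-1)=3 g(3,1)=3 g(3,3)=1
t=4: g(4,-4)=1 g(4,-2)=4 g(4,0)=6 g(4,2)=4 g(4,4)=1
t=5: g(5,-5)=1 g(5,-3)=5 g(5,-1)=10 g(5,1)=10 g(5,3)=5
t=6: g(6,-6)=1 g(6,-4)=6 g(6,-2)=15 g(6,0)=20 g(6,2)=15 g(6,4)=5
t=7: g(7,-7)=1 g(7,-5)=7 g(7,-3)=21 g(7,-1)=35 g(7,1)=35 g(7,3)=20
t=8: g(8,-8)=1 g(8,-6)=8 g(8,-4)=28 g(8,-2)=56 g(8,0)=70 g(8,2)=55 g(8,4)=20
t=9: g(9,-9)=1 g(9,-7)=9 g(9,-5)=36 g(9,-3)=84 g(9,-1)=126 g(9,1)=125 g(9,3)=75
t=10: g(10,-10)=1 g(10,-8)=10 g(10,-6)=45 g(10,-4)=120 g(10,-2)=210 g(10,0)=251 g(10,2)=200 g(10,4)=75
t=11: g(11,-11)=1 g(11,-9)=11 g(11,-7)=55 g(11,-5)=165 g(11,-3)=330 g(11,-1)=461 g(11,1)=451 g(11,3)=275
t=12: g(12,-12)=1 g(12,-10)=12 g(12,-8)=66 g(12,-6)=220 g(12,-4)=495 g(12,-2)=791 g(12,0)=912 g(12,2)=726 g(12,4)=275
t=13: g(13,-13)=1 g(13,-11)=13 g(13,-9)=78 g(13,-7)=286 g(13,-5)=715 g(13,-3)=1286 g(13,-1)=1703 g(13,1)=1638 g(13,3)=1001
t=14: g(14,-14)=1 g(14,-12)=14 g(14,-10)=91 g(14,-8)=364 g(14,-6)=1001 g(14,-4)=2001 g(14,-2)=2989 g(14,0)=3341 g(14,2)=2639 g(14,4)=1001
Paths never hitting 5: Σ_s g(14,s) = 13442
Paths hitting 5: 2^14 - 13442 = 2942
P = 2942/16384 = 1471/8192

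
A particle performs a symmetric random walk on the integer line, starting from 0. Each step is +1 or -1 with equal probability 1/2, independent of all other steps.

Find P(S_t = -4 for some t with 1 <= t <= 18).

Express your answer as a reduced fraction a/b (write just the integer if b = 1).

Count via complement. Let g(t,s) = #length-t paths at position s with S_1..S_t all ≠ -4.
g(t,s) = g(t-1,s-1) + g(t-1,s+1) for s ≠ -4; g(t,-4) = 0.
t=0: g(0,0)=1
t=1: g(1,-1)=1 g(1,1)=1
t=2: g(2,-2)=1 g(2,0)=2 g(2,2)=1
t=3: g(3,-3)=1 g(3,-1)=3 g(3,1)=3 g(3,3)=1
t=4: g(4,-2)=4 g(4,0)=6 g(4,2)=4 g(4,4)=1
t=5: g(5,-3)=4 g(5,-1)=10 g(5,1)=10 g(5,3)=5 g(5,5)=1
t=6: g(6,-2)=14 g(6,0)=20 g(6,2)=15 g(6,4)=6 g(6,6)=1
t=7: g(7,-3)=14 g(7,-1)=34 g(7,1)=35 g(7,3)=21 g(7,5)=7 g(7,7)=1
t=8: g(8,-2)=48 g(8,0)=69 g(8,2)=56 g(8,4)=28 g(8,6)=8 g(8,8)=1
t=9: g(9,-3)=48 g(9,-1)=117 g(9,1)=125 g(9,3)=84 g(9,5)=36 g(9,7)=9 g(9,9)=1
t=10: g(10,-2)=165 g(10,0)=242 g(10,2)=209 g(10,4)=120 g(10,6)=45 g(10,8)=10 g(10,10)=1
t=11: g(11,-3)=165 g(11,-1)=407 g(11,1)=451 g(11,3)=329 g(11,5)=165 g(11,7)=55 g(11,9)=11 g(11,11)=1
t=12: g(12,-2)=572 g(12,0)=858 g(12,2)=780 g(12,4)=494 g(12,6)=220 g(12,8)=66 g(12,10)=12 g(12,12)=1
t=13: g(13,-3)=572 g(13,-1)=1430 g(13,1)=1638 g(13,3)=1274 g(13,5)=714 g(13,7)=286 g(13,9)=78 g(13,11)=13 g(13,13)=1
t=14: g(14,-2)=2002 g(14,0)=3068 g(14,2)=2912 g(14,4)=1988 g(14,6)=1000 g(14,8)=364 g(14,10)=91 g(14,12)=14 g(14,14)=1
t=15: g(15,-3)=2002 g(15,-1)=5070 g(15,1)=5980 g(15,3)=4900 g(15,5)=2988 g(15,7)=1364 g(15,9)=455 g(15,11)=105 g(15,13)=15 g(15,15)=1
t=16: g(16,-2)=7072 g(16,0)=11050 g(16,2)=10880 g(16,4)=7888 g(16,6)=4352 g(16,8)=1819 g(16,10)=560 g(16,12)=120 g(16,14)=16 g(16,16)=1
t=17: g(17,-3)=7072 g(17,-1)=18122 g(17,1)=21930 g(17,3)=18768 g(17,5)=12240 g(17,7)=6171 g(17,9)=2379 g(17,11)=680 g(17,13)=136 g(17,15)=17 g(17,17)=1
t=18: g(18,-2)=25194 g(18,0)=40052 g(18,2)=40698 g(18,4)=31008 g(18,6)=18411 g(18,8)=8550 g(18,10)=3059 g(18,12)=816 g(18,14)=153 g(18,16)=18 g(18,18)=1
Paths never hitting -4: Σ_s g(18,s) = 167960
Paths hitting -4: 2^18 - 167960 = 94184
P = 94184/262144 = 11773/32768

Answer: 11773/32768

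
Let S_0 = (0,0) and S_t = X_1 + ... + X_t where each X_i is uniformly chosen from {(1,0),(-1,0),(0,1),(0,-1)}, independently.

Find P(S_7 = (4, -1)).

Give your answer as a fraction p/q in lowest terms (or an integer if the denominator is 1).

Answer: 147/16384

Derivation:
Let h be the number of horizontal steps (so 7-h are vertical). To end at (4,-1) need (h+4)/2 right-steps and ((7-h)-1)/2 up-steps.
Sum over h with 4 ≤ h ≤ 6, h ≡ 0 (mod 2), 7-h ≡ 1 (mod 2):
h=4: C(7,4)·C(4,4)·C(3,1) = 35·1·3 = 105
h=6: C(7,6)·C(6,5)·C(1,0) = 7·6·1 = 42
Total favorable: 147
Total paths: 4^7 = 16384
P = 147/16384 = 147/16384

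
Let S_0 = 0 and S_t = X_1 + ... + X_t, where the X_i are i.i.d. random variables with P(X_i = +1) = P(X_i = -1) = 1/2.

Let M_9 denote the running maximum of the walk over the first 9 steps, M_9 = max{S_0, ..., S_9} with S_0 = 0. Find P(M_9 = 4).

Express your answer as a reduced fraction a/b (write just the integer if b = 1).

Answer: 9/128

Derivation:
Let M_9 = max(S_0,...,S_9). Use the reflection principle: for j ≥ 1, #{paths with M_9 ≥ j} = #{S_9 ≥ j} + #{S_9 ≥ j+1}.
By reflection, #{M_9 ≥ 4} = #{S_9 ≥ 4} + #{S_9 ≥ 5} = 46 + 46 = 92.
#{M_9 ≥ 5} = #{S_9 ≥ 5} + #{S_9 ≥ 6} = 46 + 10 = 56.
#{M_9 = 4} = 92 - 56 = 36.
P(M_9 = 4) = 36/512 = 9/128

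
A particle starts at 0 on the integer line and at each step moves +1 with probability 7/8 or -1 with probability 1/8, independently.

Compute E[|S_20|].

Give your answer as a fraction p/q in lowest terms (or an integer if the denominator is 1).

S_20 takes values m ≡ 0 (mod 2) with |m| ≤ 20; P(S_20=m) = C(20,(20+m)/2) · (7/8)^((20+m)/2) · (1/8)^((20-m)/2).
Distribution: P(S=-20)=1/1152921504606846976, P(S=-18)=35/288230376151711744, P(S=-16)=4655/576460752303423488, P(S=-14)=97755/288230376151711744, P(S=-12)=11632845/1152921504606846976, P(S=-10)=16285983/72057594037927936, P(S=-8)=570009405/144115188075855872, P(S=-6)=3990065835/72057594037927936, P(S=-4)=363095990985/576460752303423488, P(S=-2)=847223978965/144115188075855872, P(S=0)=13047249276061/288230376151711744, P(S=2)=41513974969285/144115188075855872, P(S=4)=871793474354985/576460752303423488, P(S=6)=469427255421915/72057594037927936, P(S=8)=3285990787953405/144115188075855872, P(S=10)=4600387103134767/72057594037927936, P(S=12)=161013548609716845/1152921504606846976, P(S=14)=66299696486353995/288230376151711744, P(S=16)=154699291801492655/576460752303423488, P(S=18)=56994475926865715/288230376151711744, P(S=20)=79792266297612001/1152921504606846976
E[|S_20|] = Σ_m |m|·P(S_20=m) = 1080866020897605365/72057594037927936

Answer: 1080866020897605365/72057594037927936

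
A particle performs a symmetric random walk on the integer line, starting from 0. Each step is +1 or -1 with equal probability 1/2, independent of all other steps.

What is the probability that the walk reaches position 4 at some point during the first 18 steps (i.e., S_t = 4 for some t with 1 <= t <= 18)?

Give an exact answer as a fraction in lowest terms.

Answer: 11773/32768

Derivation:
Count via complement. Let g(t,s) = #length-t paths at position s with S_1..S_t all ≠ 4.
g(t,s) = g(t-1,s-1) + g(t-1,s+1) for s ≠ 4; g(t,4) = 0.
t=0: g(0,0)=1
t=1: g(1,-1)=1 g(1,1)=1
t=2: g(2,-2)=1 g(2,0)=2 g(2,2)=1
t=3: g(3,-3)=1 g(3,-1)=3 g(3,1)=3 g(3,3)=1
t=4: g(4,-4)=1 g(4,-2)=4 g(4,0)=6 g(4,2)=4
t=5: g(5,-5)=1 g(5,-3)=5 g(5,-1)=10 g(5,1)=10 g(5,3)=4
t=6: g(6,-6)=1 g(6,-4)=6 g(6,-2)=15 g(6,0)=20 g(6,2)=14
t=7: g(7,-7)=1 g(7,-5)=7 g(7,-3)=21 g(7,-1)=35 g(7,1)=34 g(7,3)=14
t=8: g(8,-8)=1 g(8,-6)=8 g(8,-4)=28 g(8,-2)=56 g(8,0)=69 g(8,2)=48
t=9: g(9,-9)=1 g(9,-7)=9 g(9,-5)=36 g(9,-3)=84 g(9,-1)=125 g(9,1)=117 g(9,3)=48
t=10: g(10,-10)=1 g(10,-8)=10 g(10,-6)=45 g(10,-4)=120 g(10,-2)=209 g(10,0)=242 g(10,2)=165
t=11: g(11,-11)=1 g(11,-9)=11 g(11,-7)=55 g(11,-5)=165 g(11,-3)=329 g(11,-1)=451 g(11,1)=407 g(11,3)=165
t=12: g(12,-12)=1 g(12,-10)=12 g(12,-8)=66 g(12,-6)=220 g(12,-4)=494 g(12,-2)=780 g(12,0)=858 g(12,2)=572
t=13: g(13,-13)=1 g(13,-11)=13 g(13,-9)=78 g(13,-7)=286 g(13,-5)=714 g(13,-3)=1274 g(13,-1)=1638 g(13,1)=1430 g(13,3)=572
t=14: g(14,-14)=1 g(14,-12)=14 g(14,-10)=91 g(14,-8)=364 g(14,-6)=1000 g(14,-4)=1988 g(14,-2)=2912 g(14,0)=3068 g(14,2)=2002
t=15: g(15,-15)=1 g(15,-13)=15 g(15,-11)=105 g(15,-9)=455 g(15,-7)=1364 g(15,-5)=2988 g(15,-3)=4900 g(15,-1)=5980 g(15,1)=5070 g(15,3)=2002
t=16: g(16,-16)=1 g(16,-14)=16 g(16,-12)=120 g(16,-10)=560 g(16,-8)=1819 g(16,-6)=4352 g(16,-4)=7888 g(16,-2)=10880 g(16,0)=11050 g(16,2)=7072
t=17: g(17,-17)=1 g(17,-15)=17 g(17,-13)=136 g(17,-11)=680 g(17,-9)=2379 g(17,-7)=6171 g(17,-5)=12240 g(17,-3)=18768 g(17,-1)=21930 g(17,1)=18122 g(17,3)=7072
t=18: g(18,-18)=1 g(18,-16)=18 g(18,-14)=153 g(18,-12)=816 g(18,-10)=3059 g(18,-8)=8550 g(18,-6)=18411 g(18,-4)=31008 g(18,-2)=40698 g(18,0)=40052 g(18,2)=25194
Paths never hitting 4: Σ_s g(18,s) = 167960
Paths hitting 4: 2^18 - 167960 = 94184
P = 94184/262144 = 11773/32768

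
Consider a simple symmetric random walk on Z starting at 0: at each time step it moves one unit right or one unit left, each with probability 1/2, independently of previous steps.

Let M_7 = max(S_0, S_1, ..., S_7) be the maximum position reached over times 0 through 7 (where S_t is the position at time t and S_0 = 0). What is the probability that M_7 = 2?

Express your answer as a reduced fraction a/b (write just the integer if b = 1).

Answer: 21/128

Derivation:
Let M_7 = max(S_0,...,S_7). Use the reflection principle: for j ≥ 1, #{paths with M_7 ≥ j} = #{S_7 ≥ j} + #{S_7 ≥ j+1}.
By reflection, #{M_7 ≥ 2} = #{S_7 ≥ 2} + #{S_7 ≥ 3} = 29 + 29 = 58.
#{M_7 ≥ 3} = #{S_7 ≥ 3} + #{S_7 ≥ 4} = 29 + 8 = 37.
#{M_7 = 2} = 58 - 37 = 21.
P(M_7 = 2) = 21/128 = 21/128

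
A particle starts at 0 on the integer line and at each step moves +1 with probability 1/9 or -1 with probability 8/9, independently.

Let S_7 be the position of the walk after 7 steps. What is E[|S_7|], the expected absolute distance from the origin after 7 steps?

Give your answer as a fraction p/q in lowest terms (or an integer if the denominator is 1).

Answer: 2898343/531441

Derivation:
S_7 takes values m ≡ 1 (mod 2) with |m| ≤ 7; P(S_7=m) = C(7,(7+m)/2) · (1/9)^((7+m)/2) · (8/9)^((7-m)/2).
Distribution: P(S=-7)=2097152/4782969, P(S=-5)=1835008/4782969, P(S=-3)=229376/1594323, P(S=-1)=143360/4782969, P(S=1)=17920/4782969, P(S=3)=448/1594323, P(S=5)=56/4782969, P(S=7)=1/4782969
E[|S_7|] = Σ_m |m|·P(S_7=m) = 2898343/531441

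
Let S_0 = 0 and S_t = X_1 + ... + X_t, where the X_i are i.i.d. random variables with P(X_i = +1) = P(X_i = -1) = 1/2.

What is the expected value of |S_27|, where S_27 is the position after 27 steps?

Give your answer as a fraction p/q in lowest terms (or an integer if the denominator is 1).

Answer: 35102025/8388608

Derivation:
S_27 takes values m ≡ 1 (mod 2) with |m| ≤ 27; P(S_27=m) = C(27,(27+m)/2)/2^27.
Total paths: 2^27 = 134217728
Distribution: P(S=-27)=1/134217728, P(S=-25)=27/134217728, P(S=-23)=351/134217728, P(S=-21)=2925/134217728, P(S=-19)=17550/134217728, P(S=-17)=80730/134217728, P(S=-15)=296010/134217728, P(S=-13)=888030/134217728, P(S=-11)=2220075/134217728, P(S=-9)=4686825/134217728, P(S=-7)=8436285/134217728, P(S=-5)=13037895/134217728, P(S=-3)=17383860/134217728, P(S=-1)=20058300/134217728, P(S=1)=20058300/134217728, P(S=3)=17383860/134217728, P(S=5)=13037895/134217728, P(S=7)=8436285/134217728, P(S=9)=4686825/134217728, P(S=11)=2220075/134217728, P(S=13)=888030/134217728, P(S=15)=296010/134217728, P(S=17)=80730/134217728, P(S=19)=17550/134217728, P(S=21)=2925/134217728, P(S=23)=351/134217728, P(S=25)=27/134217728, P(S=27)=1/134217728
E[|S_27|] = Σ_m |m|·P(S_27=m) = 561632400/134217728 = 35102025/8388608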